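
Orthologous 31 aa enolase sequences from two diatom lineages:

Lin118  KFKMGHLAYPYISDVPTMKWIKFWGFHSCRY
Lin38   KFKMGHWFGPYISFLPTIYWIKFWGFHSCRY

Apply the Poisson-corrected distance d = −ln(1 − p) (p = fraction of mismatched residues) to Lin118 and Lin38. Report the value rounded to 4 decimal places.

0.2559

Mismatches occur at site 7 (L→W), site 8 (A→F), site 9 (Y→G), site 14 (D→F), site 15 (V→L), site 18 (M→I), site 19 (K→Y).
p = 7/31 = 0.225806.
d = −ln(1 − 0.225806) = −ln(0.774194) = 0.2559.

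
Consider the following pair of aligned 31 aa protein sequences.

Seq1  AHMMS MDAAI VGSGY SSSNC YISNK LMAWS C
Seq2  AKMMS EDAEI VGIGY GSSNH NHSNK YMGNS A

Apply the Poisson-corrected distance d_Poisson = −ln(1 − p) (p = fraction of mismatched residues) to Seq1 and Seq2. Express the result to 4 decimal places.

0.4895

Differing sites — 2:H/K; 6:M/E; 9:A/E; 13:S/I; 16:S/G; 20:C/H; 21:Y/N; 22:I/H; 26:L/Y; 28:A/G; 29:W/N; 31:C/A.
p = 12/31 = 0.387097.
d = −ln(1 − 0.387097) = −ln(0.612903) = 0.4895.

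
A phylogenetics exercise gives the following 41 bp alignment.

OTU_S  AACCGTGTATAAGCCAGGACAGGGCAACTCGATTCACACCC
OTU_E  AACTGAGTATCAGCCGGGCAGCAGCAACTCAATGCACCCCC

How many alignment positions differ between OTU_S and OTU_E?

The sequences differ at positions 4 (C/T), 6 (T/A), 11 (A/C), 16 (A/G), 19 (A/C), 20 (C/A), 21 (A/G), 22 (G/C), 23 (G/A), 31 (G/A), 34 (T/G), 38 (A/C).
That gives 12 mismatches out of 41 aligned sites, so the Hamming distance is 12.

12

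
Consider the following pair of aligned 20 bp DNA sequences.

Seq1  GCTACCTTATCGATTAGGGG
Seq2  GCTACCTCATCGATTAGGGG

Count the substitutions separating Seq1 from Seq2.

1

Differing sites — 8:T/C.
That gives 1 mismatch out of 20 aligned sites, so the Hamming distance is 1.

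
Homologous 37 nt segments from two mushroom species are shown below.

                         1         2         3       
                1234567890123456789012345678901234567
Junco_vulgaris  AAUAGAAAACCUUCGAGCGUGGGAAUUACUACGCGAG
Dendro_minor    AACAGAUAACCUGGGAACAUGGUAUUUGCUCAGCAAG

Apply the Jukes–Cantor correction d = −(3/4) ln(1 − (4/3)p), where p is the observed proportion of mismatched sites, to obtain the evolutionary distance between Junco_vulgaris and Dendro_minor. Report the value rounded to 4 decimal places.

Mismatches occur at site 3 (U↔C), site 7 (A↔U), site 13 (U↔G), site 14 (C↔G), site 17 (G↔A), site 19 (G↔A), site 23 (G↔U), site 25 (A↔U), site 28 (A↔G), site 31 (A↔C), site 32 (C↔A), site 35 (G↔A).
p = 12/37 = 0.324324.
d = −0.75 · ln(1 − (4/3)·0.324324) = −0.75 · ln(0.567568) = −0.75 · (-0.566395) = 0.4248.

0.4248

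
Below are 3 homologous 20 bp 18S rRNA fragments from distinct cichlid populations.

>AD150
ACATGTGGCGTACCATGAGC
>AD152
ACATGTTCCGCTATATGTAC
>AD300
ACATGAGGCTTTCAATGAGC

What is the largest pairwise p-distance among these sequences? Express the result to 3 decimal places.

0.450

Pairwise Hamming distances:
  AD150 vs AD152: 8
  AD150 vs AD300: 4
  AD152 vs AD300: 9
The largest is 9 mismatches, between AD152 and AD300; p = 9/20 = 0.450.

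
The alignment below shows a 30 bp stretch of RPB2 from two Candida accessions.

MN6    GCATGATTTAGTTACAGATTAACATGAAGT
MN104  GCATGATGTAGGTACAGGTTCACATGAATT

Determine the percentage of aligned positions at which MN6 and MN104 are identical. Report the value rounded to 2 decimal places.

83.33%

Mismatches occur at site 8 (T↔G), site 12 (T↔G), site 18 (A↔G), site 21 (A↔C), site 29 (G↔T).
25 of the 30 sites match, so the percent identity is 25/30 × 100 = 83.33%.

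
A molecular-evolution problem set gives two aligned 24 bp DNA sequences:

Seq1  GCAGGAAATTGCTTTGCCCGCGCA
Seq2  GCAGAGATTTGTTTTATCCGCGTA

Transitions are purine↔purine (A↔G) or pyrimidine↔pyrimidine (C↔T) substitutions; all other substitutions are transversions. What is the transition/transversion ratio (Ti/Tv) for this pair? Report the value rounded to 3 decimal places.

6.000

The sequences differ at positions 5 (G/A, transition), 6 (A/G, transition), 8 (A/T, transversion), 12 (C/T, transition), 16 (G/A, transition), 17 (C/T, transition), 23 (C/T, transition).
Of the 7 differences, 6 transitions and 1 transversion, so Ti/Tv = 6/1 = 6.000.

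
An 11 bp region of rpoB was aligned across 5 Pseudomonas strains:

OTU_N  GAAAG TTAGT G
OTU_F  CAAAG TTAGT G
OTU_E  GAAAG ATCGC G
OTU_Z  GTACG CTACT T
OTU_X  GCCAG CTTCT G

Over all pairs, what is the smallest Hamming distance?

Pairwise Hamming distances:
  OTU_N vs OTU_F: 1
  OTU_N vs OTU_E: 3
  OTU_N vs OTU_Z: 5
  OTU_N vs OTU_X: 5
  OTU_F vs OTU_E: 4
  OTU_F vs OTU_Z: 6
  OTU_F vs OTU_X: 6
  OTU_E vs OTU_Z: 7
  OTU_E vs OTU_X: 6
  OTU_Z vs OTU_X: 5
The smallest is 1, between OTU_N and OTU_F.

1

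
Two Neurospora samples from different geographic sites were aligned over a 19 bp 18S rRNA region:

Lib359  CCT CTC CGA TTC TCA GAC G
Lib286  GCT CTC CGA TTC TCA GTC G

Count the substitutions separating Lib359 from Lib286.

2

Mismatches occur at site 1 (C→G), site 17 (A→T).
That gives 2 mismatches out of 19 aligned sites, so the Hamming distance is 2.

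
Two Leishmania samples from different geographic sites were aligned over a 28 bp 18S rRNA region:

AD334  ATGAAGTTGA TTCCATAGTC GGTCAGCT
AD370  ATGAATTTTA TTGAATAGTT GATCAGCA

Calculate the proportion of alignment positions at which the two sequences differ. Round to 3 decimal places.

Differing sites — 6:G/T; 9:G/T; 13:C/G; 14:C/A; 20:C/T; 22:G/A; 28:T/A.
There are 7 differences over 28 sites, so p = 7/28 = 0.250.

0.250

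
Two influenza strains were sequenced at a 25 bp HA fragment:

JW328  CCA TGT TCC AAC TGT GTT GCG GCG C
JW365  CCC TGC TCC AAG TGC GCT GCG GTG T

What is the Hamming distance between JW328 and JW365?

Differing sites — 3:A/C; 6:T/C; 12:C/G; 15:T/C; 17:T/C; 23:C/T; 25:C/T.
That gives 7 mismatches out of 25 aligned sites, so the Hamming distance is 7.

7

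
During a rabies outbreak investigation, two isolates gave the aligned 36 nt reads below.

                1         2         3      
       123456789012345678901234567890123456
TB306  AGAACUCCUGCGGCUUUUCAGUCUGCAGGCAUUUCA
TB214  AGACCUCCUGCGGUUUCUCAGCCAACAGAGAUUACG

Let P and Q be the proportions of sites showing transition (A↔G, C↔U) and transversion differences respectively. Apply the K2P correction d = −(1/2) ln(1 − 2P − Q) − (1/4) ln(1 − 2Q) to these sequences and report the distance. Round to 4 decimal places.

0.3567

Mismatches occur at site 4 (A↔C, transversion), site 14 (C↔U, transition), site 17 (U↔C, transition), site 22 (U↔C, transition), site 24 (U↔A, transversion), site 25 (G↔A, transition), site 29 (G↔A, transition), site 30 (C↔G, transversion), site 34 (U↔A, transversion), site 36 (A↔G, transition).
Of the 10 differences, 6 transitions and 4 transversions over 36 sites: P = 6/36 = 0.166667, Q = 4/36 = 0.111111.
d = −0.5·ln(0.555555) − 0.25·ln(0.777778) = −0.5·(-0.587788) − 0.25·(-0.251314) = 0.3567.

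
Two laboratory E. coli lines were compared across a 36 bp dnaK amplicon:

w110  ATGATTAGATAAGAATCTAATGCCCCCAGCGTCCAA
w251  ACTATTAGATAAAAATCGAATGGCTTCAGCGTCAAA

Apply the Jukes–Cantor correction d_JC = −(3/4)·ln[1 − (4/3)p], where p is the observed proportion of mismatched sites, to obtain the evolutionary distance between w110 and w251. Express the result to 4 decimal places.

0.2635

The sequences differ at positions 2 (T/C), 3 (G/T), 13 (G/A), 18 (T/G), 23 (C/G), 25 (C/T), 26 (C/T), 34 (C/A).
p = 8/36 = 0.222222.
d = −0.75 · ln(1 − (4/3)·0.222222) = −0.75 · ln(0.703704) = −0.75 · (-0.351397) = 0.2635.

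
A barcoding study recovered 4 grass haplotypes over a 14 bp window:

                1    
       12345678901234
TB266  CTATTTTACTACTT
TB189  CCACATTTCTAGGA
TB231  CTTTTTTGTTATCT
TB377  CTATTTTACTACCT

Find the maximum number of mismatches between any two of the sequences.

9

Pairwise Hamming distances:
  TB266 vs TB189: 7
  TB266 vs TB231: 5
  TB266 vs TB377: 1
  TB189 vs TB231: 9
  TB189 vs TB377: 7
  TB231 vs TB377: 4
The largest is 9, between TB189 and TB231.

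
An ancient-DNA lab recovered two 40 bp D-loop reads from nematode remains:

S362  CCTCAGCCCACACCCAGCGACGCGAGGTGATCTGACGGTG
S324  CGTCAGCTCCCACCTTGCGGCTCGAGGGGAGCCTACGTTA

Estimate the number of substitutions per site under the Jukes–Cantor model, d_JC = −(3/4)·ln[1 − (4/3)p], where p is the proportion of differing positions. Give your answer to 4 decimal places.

The sequences differ at positions 2 (C/G), 8 (C/T), 10 (A/C), 15 (C/T), 16 (A/T), 20 (A/G), 22 (G/T), 28 (T/G), 31 (T/G), 33 (T/C), 34 (G/T), 38 (G/T), 40 (G/A).
p = 13/40 = 0.325000.
d = −0.75 · ln(1 − (4/3)·0.325000) = −0.75 · ln(0.566667) = −0.75 · (-0.567983) = 0.4260.

0.4260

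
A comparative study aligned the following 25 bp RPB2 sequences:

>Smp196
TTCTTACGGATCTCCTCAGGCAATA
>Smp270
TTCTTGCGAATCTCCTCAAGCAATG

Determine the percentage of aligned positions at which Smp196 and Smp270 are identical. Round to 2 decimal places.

84.00%

The sequences differ at positions 6 (A/G), 9 (G/A), 19 (G/A), 25 (A/G).
21 of the 25 sites match, so the percent identity is 21/25 × 100 = 84.00%.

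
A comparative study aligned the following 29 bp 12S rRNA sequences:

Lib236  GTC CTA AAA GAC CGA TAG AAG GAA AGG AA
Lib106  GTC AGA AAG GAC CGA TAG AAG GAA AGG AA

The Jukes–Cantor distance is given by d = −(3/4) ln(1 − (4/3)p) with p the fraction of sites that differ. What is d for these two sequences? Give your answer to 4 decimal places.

Differing sites — 4:C/A; 5:T/G; 9:A/G.
p = 3/29 = 0.103448.
d = −0.75 · ln(1 − (4/3)·0.103448) = −0.75 · ln(0.862069) = −0.75 · (-0.148420) = 0.1113.

0.1113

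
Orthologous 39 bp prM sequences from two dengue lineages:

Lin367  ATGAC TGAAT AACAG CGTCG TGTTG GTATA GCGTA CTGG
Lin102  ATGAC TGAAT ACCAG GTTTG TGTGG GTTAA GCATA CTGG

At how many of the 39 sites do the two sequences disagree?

The sequences differ at positions 12 (A/C), 16 (C/G), 17 (G/T), 19 (C/T), 24 (T/G), 28 (A/T), 29 (T/A), 33 (G/A).
That gives 8 mismatches out of 39 aligned sites, so the Hamming distance is 8.

8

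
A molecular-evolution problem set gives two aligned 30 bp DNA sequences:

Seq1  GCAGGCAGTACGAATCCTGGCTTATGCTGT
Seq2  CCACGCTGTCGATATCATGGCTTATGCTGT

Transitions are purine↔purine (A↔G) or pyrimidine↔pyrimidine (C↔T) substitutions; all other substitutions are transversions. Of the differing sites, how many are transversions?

7

Mismatches occur at site 1 (G/C, transversion), site 4 (G/C, transversion), site 7 (A/T, transversion), site 10 (A/C, transversion), site 11 (C/G, transversion), site 12 (G/A, transition), site 13 (A/T, transversion), site 17 (C/A, transversion).
Of the 8 differences, 1 transition and 7 transversions, so the answer is 7.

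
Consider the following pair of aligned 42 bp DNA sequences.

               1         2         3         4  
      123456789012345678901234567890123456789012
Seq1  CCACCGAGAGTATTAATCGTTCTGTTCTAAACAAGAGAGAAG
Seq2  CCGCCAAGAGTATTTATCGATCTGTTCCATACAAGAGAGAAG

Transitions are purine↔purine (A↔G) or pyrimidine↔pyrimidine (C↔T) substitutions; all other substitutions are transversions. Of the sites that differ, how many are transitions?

Differing sites — 3:A/G (Ti); 6:G/A (Ti); 15:A/T (Tv); 20:T/A (Tv); 28:T/C (Ti); 30:A/T (Tv).
Of the 6 differences, 3 transitions and 3 transversions, so the answer is 3.

3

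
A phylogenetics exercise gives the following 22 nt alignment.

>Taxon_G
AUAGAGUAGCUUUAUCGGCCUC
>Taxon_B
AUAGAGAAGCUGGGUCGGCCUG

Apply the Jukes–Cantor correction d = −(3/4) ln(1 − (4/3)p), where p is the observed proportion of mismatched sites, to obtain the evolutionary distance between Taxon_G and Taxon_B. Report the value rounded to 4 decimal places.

0.2708

Mismatches occur at site 7 (U/A), site 12 (U/G), site 13 (U/G), site 14 (A/G), site 22 (C/G).
p = 5/22 = 0.227273.
d = −0.75 · ln(1 − (4/3)·0.227273) = −0.75 · ln(0.696969) = −0.75 · (-0.361014) = 0.2708.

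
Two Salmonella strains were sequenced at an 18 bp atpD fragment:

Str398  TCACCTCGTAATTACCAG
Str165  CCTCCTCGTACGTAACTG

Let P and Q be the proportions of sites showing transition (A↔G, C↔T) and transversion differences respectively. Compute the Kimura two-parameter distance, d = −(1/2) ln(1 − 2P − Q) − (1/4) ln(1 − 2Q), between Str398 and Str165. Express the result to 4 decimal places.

The sequences differ at positions 1 (T/C, transition), 3 (A/T, transversion), 11 (A/C, transversion), 12 (T/G, transversion), 15 (C/A, transversion), 17 (A/T, transversion).
Of the 6 differences, 1 transition and 5 transversions over 18 sites: P = 1/18 = 0.055556, Q = 5/18 = 0.277778.
d = −0.5·ln(0.611110) − 0.25·ln(0.444444) = −0.5·(-0.492478) − 0.25·(-0.810931) = 0.4490.

0.4490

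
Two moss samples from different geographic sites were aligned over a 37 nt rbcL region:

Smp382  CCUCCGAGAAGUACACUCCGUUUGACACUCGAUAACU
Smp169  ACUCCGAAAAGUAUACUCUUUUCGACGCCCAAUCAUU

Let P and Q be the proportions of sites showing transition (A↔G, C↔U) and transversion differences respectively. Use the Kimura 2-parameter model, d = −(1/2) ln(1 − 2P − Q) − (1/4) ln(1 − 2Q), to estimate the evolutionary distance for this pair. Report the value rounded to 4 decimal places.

0.4045

Differing sites — 1:C/A (Tv); 8:G/A (Ti); 14:C/U (Ti); 19:C/U (Ti); 20:G/U (Tv); 23:U/C (Ti); 27:A/G (Ti); 29:U/C (Ti); 31:G/A (Ti); 34:A/C (Tv); 36:C/U (Ti).
Of the 11 differences, 8 transitions and 3 transversions over 37 sites: P = 8/37 = 0.216216, Q = 3/37 = 0.081081.
d = −0.5·ln(0.486487) − 0.25·ln(0.837838) = −0.5·(-0.720545) − 0.25·(-0.176931) = 0.4045.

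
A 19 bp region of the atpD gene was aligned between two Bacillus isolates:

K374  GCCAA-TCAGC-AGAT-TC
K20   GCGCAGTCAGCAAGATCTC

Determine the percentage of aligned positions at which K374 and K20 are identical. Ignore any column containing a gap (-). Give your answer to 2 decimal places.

Excluding the 3 gap columns leaves 16 comparable sites.
The sequences differ at positions 3 (C/G), 4 (A/C).
14 of the 16 comparable sites match, so the percent identity is 14/16 × 100 = 87.50%.

87.50%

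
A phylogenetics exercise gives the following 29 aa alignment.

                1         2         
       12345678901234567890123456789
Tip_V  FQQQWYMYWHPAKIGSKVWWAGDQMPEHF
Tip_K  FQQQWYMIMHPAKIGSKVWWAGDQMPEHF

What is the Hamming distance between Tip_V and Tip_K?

Differing sites — 8:Y/I; 9:W/M.
That gives 2 mismatches out of 29 aligned sites, so the Hamming distance is 2.

2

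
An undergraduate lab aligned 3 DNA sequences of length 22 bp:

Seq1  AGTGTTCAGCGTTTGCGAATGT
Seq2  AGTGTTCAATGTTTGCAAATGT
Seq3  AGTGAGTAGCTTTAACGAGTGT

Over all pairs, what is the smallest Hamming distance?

3

Pairwise Hamming distances:
  Seq1 vs Seq2: 3
  Seq1 vs Seq3: 7
  Seq2 vs Seq3: 10
The smallest is 3, between Seq1 and Seq2.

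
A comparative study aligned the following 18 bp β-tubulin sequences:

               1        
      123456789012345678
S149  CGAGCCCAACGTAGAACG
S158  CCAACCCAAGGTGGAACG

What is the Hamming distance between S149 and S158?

The sequences differ at positions 2 (G/C), 4 (G/A), 10 (C/G), 13 (A/G).
That gives 4 mismatches out of 18 aligned sites, so the Hamming distance is 4.

4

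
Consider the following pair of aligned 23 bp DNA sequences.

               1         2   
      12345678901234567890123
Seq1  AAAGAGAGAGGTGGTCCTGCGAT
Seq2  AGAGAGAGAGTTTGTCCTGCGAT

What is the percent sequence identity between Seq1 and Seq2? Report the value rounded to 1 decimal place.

Mismatches occur at site 2 (A→G), site 11 (G→T), site 13 (G→T).
20 of the 23 sites match, so the percent identity is 20/23 × 100 = 87.0%.

87.0%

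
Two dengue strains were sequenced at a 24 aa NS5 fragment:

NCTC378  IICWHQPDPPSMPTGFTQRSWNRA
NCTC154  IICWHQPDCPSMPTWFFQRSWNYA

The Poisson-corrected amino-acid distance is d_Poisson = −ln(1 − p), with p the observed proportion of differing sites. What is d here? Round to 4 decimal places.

Mismatches occur at site 9 (P/C), site 15 (G/W), site 17 (T/F), site 23 (R/Y).
p = 4/24 = 0.166667.
d = −ln(1 − 0.166667) = −ln(0.833333) = 0.1823.

0.1823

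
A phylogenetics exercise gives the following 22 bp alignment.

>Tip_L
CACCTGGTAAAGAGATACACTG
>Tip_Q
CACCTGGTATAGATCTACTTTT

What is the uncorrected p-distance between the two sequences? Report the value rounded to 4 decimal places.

Mismatches occur at site 10 (A/T), site 14 (G/T), site 15 (A/C), site 19 (A/T), site 20 (C/T), site 22 (G/T).
There are 6 differences over 22 sites, so p = 6/22 = 0.2727.

0.2727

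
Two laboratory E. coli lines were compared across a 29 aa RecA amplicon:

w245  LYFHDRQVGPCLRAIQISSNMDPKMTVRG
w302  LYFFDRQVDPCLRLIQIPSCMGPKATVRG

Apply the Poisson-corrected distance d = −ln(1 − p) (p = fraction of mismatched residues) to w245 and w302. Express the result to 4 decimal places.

0.2763

The sequences differ at positions 4 (H/F), 9 (G/D), 14 (A/L), 18 (S/P), 20 (N/C), 22 (D/G), 25 (M/A).
p = 7/29 = 0.241379.
d = −ln(1 − 0.241379) = −ln(0.758621) = 0.2763.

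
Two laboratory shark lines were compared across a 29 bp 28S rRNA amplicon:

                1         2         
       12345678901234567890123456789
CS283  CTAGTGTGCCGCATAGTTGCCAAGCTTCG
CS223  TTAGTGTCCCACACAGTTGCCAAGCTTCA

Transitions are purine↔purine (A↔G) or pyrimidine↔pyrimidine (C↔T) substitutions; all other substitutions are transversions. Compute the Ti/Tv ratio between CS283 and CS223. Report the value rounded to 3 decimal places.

The sequences differ at positions 1 (C/T, transition), 8 (G/C, transversion), 11 (G/A, transition), 14 (T/C, transition), 29 (G/A, transition).
Of the 5 differences, 4 transitions and 1 transversion, so Ti/Tv = 4/1 = 4.000.

4.000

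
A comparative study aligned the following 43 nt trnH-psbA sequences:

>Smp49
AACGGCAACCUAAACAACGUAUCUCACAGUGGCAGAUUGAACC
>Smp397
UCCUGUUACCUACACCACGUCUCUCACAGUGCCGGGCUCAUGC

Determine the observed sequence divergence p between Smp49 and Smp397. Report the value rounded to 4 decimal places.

0.3488

The sequences differ at positions 1 (A/U), 2 (A/C), 4 (G/U), 6 (C/U), 7 (A/U), 13 (A/C), 16 (A/C), 21 (A/C), 32 (G/C), 34 (A/G), 36 (A/G), 37 (U/C), 39 (G/C), 41 (A/U), 42 (C/G).
There are 15 differences over 43 sites, so p = 15/43 = 0.3488.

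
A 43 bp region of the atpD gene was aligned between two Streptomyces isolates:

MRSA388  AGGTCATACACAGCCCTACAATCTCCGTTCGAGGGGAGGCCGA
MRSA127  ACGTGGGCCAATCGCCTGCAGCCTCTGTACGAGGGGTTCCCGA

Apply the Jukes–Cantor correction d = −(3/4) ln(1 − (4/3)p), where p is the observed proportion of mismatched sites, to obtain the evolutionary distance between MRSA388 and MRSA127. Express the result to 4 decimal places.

0.5617

Mismatches occur at site 2 (G→C), site 5 (C→G), site 6 (A→G), site 7 (T→G), site 8 (A→C), site 11 (C→A), site 12 (A→T), site 13 (G→C), site 14 (C→G), site 18 (A→G), site 21 (A→G), site 22 (T→C), site 26 (C→T), site 29 (T→A), site 37 (A→T), site 38 (G→T), site 39 (G→C).
p = 17/43 = 0.395349.
d = −0.75 · ln(1 − (4/3)·0.395349) = −0.75 · ln(0.472868) = −0.75 · (-0.748939) = 0.5617.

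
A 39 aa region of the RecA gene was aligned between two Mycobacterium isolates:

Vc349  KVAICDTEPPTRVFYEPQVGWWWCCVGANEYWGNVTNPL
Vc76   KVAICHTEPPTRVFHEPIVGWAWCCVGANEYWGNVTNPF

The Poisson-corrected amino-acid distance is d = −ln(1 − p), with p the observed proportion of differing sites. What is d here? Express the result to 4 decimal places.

Differing sites — 6:D/H; 15:Y/H; 18:Q/I; 22:W/A; 39:L/F.
p = 5/39 = 0.128205.
d = −ln(1 − 0.128205) = −ln(0.871795) = 0.1372.

0.1372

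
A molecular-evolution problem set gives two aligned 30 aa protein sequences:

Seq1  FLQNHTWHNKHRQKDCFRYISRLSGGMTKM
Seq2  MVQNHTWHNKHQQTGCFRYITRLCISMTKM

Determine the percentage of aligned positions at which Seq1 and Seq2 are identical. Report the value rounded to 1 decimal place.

Differing sites — 1:F/M; 2:L/V; 12:R/Q; 14:K/T; 15:D/G; 21:S/T; 24:S/C; 25:G/I; 26:G/S.
21 of the 30 sites match, so the percent identity is 21/30 × 100 = 70.0%.

70.0%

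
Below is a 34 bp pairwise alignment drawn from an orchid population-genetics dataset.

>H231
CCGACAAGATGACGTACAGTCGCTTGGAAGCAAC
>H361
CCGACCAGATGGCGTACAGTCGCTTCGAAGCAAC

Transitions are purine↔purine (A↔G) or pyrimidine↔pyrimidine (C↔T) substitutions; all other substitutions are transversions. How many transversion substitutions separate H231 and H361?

2

The sequences differ at positions 6 (A/C, transversion), 12 (A/G, transition), 26 (G/C, transversion).
Of the 3 differences, 1 transition and 2 transversions, so the answer is 2.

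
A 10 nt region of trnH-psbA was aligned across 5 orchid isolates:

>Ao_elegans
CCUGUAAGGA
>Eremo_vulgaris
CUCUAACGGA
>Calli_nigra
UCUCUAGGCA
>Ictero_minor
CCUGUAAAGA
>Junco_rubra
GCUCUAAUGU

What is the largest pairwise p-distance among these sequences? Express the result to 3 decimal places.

0.800

Pairwise Hamming distances:
  Ao_elegans vs Eremo_vulgaris: 5
  Ao_elegans vs Calli_nigra: 4
  Ao_elegans vs Ictero_minor: 1
  Ao_elegans vs Junco_rubra: 4
  Eremo_vulgaris vs Calli_nigra: 7
  Eremo_vulgaris vs Ictero_minor: 6
  Eremo_vulgaris vs Junco_rubra: 8
  Calli_nigra vs Ictero_minor: 5
  Calli_nigra vs Junco_rubra: 5
  Ictero_minor vs Junco_rubra: 4
The largest is 8 mismatches, between Eremo_vulgaris and Junco_rubra; p = 8/10 = 0.800.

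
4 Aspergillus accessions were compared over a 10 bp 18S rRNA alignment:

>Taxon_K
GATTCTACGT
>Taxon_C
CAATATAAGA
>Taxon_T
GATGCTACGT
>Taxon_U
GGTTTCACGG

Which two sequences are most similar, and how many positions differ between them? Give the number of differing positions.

Pairwise Hamming distances:
  Taxon_K vs Taxon_C: 5
  Taxon_K vs Taxon_T: 1
  Taxon_K vs Taxon_U: 4
  Taxon_C vs Taxon_T: 6
  Taxon_C vs Taxon_U: 7
  Taxon_T vs Taxon_U: 5
The smallest is 1, between Taxon_K and Taxon_T.

1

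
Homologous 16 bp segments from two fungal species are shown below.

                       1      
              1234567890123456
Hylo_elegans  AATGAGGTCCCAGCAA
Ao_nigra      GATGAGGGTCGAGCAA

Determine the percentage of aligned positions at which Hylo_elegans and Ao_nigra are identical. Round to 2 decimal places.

75.00%

Mismatches occur at site 1 (A↔G), site 8 (T↔G), site 9 (C↔T), site 11 (C↔G).
12 of the 16 sites match, so the percent identity is 12/16 × 100 = 75.00%.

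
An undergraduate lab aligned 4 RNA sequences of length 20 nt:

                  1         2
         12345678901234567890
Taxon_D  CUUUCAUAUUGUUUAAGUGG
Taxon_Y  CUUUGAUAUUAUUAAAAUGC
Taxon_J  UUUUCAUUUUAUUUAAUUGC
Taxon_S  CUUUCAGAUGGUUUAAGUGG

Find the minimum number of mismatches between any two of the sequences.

2

Pairwise Hamming distances:
  Taxon_D vs Taxon_Y: 5
  Taxon_D vs Taxon_J: 5
  Taxon_D vs Taxon_S: 2
  Taxon_Y vs Taxon_J: 5
  Taxon_Y vs Taxon_S: 7
  Taxon_J vs Taxon_S: 7
The smallest is 2, between Taxon_D and Taxon_S.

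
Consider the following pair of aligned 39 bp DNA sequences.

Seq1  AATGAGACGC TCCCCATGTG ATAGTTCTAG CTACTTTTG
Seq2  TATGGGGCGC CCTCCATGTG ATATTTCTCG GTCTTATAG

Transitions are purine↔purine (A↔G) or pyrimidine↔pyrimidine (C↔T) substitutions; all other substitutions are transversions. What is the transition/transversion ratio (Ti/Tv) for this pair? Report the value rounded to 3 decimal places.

0.714

The sequences differ at positions 1 (A/T, transversion), 5 (A/G, transition), 7 (A/G, transition), 11 (T/C, transition), 13 (C/T, transition), 24 (G/T, transversion), 29 (A/C, transversion), 31 (C/G, transversion), 33 (A/C, transversion), 34 (C/T, transition), 36 (T/A, transversion), 38 (T/A, transversion).
Of the 12 differences, 5 transitions and 7 transversions, so Ti/Tv = 5/7 = 0.714.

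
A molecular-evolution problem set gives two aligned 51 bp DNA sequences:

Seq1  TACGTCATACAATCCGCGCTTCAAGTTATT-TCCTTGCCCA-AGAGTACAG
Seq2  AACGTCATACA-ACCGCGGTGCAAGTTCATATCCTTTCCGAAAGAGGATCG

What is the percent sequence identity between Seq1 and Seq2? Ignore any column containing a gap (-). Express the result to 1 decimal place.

77.1%

Excluding the 3 gap columns leaves 48 comparable sites.
The sequences differ at positions 1 (T/A), 13 (T/A), 19 (C/G), 21 (T/G), 28 (A/C), 29 (T/A), 37 (G/T), 40 (C/G), 47 (T/G), 49 (C/T), 50 (A/C).
37 of the 48 comparable sites match, so the percent identity is 37/48 × 100 = 77.1%.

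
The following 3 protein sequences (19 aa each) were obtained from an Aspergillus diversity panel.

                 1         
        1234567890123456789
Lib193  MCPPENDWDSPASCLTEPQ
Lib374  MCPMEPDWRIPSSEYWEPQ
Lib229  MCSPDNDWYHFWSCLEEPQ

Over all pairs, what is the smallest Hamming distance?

7

Pairwise Hamming distances:
  Lib193 vs Lib374: 8
  Lib193 vs Lib229: 7
  Lib374 vs Lib229: 11
The smallest is 7, between Lib193 and Lib229.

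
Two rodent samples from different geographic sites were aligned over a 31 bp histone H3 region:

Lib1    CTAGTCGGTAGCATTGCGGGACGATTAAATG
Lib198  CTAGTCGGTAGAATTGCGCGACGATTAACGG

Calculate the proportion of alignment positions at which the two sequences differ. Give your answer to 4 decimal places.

Differing sites — 12:C/A; 19:G/C; 29:A/C; 30:T/G.
There are 4 differences over 31 sites, so p = 4/31 = 0.1290.

0.1290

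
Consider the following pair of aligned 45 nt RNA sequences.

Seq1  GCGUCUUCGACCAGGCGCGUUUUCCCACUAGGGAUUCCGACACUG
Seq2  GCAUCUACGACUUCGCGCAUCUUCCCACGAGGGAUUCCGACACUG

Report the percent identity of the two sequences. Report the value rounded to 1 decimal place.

82.2%

Differing sites — 3:G/A; 7:U/A; 12:C/U; 13:A/U; 14:G/C; 19:G/A; 21:U/C; 29:U/G.
37 of the 45 sites match, so the percent identity is 37/45 × 100 = 82.2%.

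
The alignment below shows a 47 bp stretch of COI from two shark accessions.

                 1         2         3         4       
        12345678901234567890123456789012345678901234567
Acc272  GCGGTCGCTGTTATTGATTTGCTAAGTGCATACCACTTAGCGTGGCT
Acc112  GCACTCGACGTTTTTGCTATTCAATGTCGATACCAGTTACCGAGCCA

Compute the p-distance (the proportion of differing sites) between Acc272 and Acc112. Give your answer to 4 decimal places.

0.3617

Differing sites — 3:G/A; 4:G/C; 8:C/A; 9:T/C; 13:A/T; 17:A/C; 19:T/A; 21:G/T; 23:T/A; 25:A/T; 28:G/C; 29:C/G; 36:C/G; 40:G/C; 43:T/A; 45:G/C; 47:T/A.
There are 17 differences over 47 sites, so p = 17/47 = 0.3617.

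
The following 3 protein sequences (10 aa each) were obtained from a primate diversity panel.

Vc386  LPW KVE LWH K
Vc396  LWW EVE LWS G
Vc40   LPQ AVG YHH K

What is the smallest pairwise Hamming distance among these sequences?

Pairwise Hamming distances:
  Vc386 vs Vc396: 4
  Vc386 vs Vc40: 5
  Vc396 vs Vc40: 8
The smallest is 4, between Vc386 and Vc396.

4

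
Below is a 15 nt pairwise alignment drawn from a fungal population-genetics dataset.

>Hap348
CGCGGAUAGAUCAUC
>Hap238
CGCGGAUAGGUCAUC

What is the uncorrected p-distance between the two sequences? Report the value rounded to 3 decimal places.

A single mismatch occurs at site 10 (A→G).
There are 1 differences over 15 sites, so p = 1/15 = 0.067.

0.067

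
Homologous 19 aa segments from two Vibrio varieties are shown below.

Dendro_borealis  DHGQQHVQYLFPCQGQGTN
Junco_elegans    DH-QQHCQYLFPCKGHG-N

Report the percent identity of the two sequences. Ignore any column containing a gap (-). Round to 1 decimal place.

82.4%

Excluding the 2 gap columns leaves 17 comparable sites.
Differing sites — 7:V/C; 14:Q/K; 16:Q/H.
14 of the 17 comparable sites match, so the percent identity is 14/17 × 100 = 82.4%.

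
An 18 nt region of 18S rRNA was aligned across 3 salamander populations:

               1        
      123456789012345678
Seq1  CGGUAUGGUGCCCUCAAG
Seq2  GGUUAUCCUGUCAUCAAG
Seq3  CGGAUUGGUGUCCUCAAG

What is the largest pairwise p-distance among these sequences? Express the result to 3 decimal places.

0.389

Pairwise Hamming distances:
  Seq1 vs Seq2: 6
  Seq1 vs Seq3: 3
  Seq2 vs Seq3: 7
The largest is 7 mismatches, between Seq2 and Seq3; p = 7/18 = 0.389.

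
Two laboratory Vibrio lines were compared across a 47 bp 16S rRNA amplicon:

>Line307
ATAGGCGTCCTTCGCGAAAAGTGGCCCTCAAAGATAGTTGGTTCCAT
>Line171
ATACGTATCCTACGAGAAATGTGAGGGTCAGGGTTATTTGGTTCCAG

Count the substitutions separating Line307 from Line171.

The sequences differ at positions 4 (G/C), 6 (C/T), 7 (G/A), 12 (T/A), 15 (C/A), 20 (A/T), 24 (G/A), 25 (C/G), 26 (C/G), 27 (C/G), 31 (A/G), 32 (A/G), 34 (A/T), 37 (G/T), 47 (T/G).
That gives 15 mismatches out of 47 aligned sites, so the Hamming distance is 15.

15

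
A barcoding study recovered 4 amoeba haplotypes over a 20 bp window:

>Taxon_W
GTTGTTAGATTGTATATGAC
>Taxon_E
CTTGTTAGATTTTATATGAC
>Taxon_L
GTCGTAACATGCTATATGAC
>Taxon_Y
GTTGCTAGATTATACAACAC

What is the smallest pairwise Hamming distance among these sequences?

Pairwise Hamming distances:
  Taxon_W vs Taxon_E: 2
  Taxon_W vs Taxon_L: 5
  Taxon_W vs Taxon_Y: 5
  Taxon_E vs Taxon_L: 6
  Taxon_E vs Taxon_Y: 6
  Taxon_L vs Taxon_Y: 9
The smallest is 2, between Taxon_W and Taxon_E.

2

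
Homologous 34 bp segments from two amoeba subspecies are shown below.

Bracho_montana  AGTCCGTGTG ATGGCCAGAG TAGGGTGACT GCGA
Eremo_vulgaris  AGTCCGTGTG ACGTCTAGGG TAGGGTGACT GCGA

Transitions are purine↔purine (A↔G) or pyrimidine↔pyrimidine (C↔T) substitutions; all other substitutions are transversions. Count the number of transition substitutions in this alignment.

The sequences differ at positions 12 (T/C, transition), 14 (G/T, transversion), 16 (C/T, transition), 19 (A/G, transition).
Of the 4 differences, 3 transitions and 1 transversion, so the answer is 3.

3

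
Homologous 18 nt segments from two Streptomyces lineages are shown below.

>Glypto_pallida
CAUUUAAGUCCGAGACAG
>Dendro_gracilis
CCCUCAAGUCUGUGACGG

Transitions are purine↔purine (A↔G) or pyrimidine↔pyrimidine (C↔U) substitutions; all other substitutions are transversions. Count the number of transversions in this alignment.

Mismatches occur at site 2 (A↔C, transversion), site 3 (U↔C, transition), site 5 (U↔C, transition), site 11 (C↔U, transition), site 13 (A↔U, transversion), site 17 (A↔G, transition).
Of the 6 differences, 4 transitions and 2 transversions, so the answer is 2.

2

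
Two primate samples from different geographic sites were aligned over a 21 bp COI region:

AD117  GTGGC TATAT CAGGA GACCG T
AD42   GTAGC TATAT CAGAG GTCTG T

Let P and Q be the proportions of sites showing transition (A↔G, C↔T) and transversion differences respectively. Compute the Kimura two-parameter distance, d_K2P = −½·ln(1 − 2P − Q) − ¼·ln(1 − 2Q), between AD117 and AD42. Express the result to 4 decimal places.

0.3048

Mismatches occur at site 3 (G→A, transition), site 14 (G→A, transition), site 15 (A→G, transition), site 17 (A→T, transversion), site 19 (C→T, transition).
Of the 5 differences, 4 transitions and 1 transversion over 21 sites: P = 4/21 = 0.190476, Q = 1/21 = 0.047619.
d = −0.5·ln(0.571429) − 0.25·ln(0.904762) = −0.5·(-0.559615) − 0.25·(-0.100083) = 0.3048.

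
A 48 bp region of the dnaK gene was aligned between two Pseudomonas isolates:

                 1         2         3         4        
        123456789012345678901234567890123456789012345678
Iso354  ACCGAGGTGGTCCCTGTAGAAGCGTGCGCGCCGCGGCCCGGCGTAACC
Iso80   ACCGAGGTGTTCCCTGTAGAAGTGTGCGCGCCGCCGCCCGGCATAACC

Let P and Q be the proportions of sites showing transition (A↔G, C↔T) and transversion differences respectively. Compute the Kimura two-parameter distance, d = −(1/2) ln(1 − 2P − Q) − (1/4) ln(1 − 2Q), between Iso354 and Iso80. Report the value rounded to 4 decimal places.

Mismatches occur at site 10 (G/T, transversion), site 23 (C/T, transition), site 35 (G/C, transversion), site 43 (G/A, transition).
Of the 4 differences, 2 transitions and 2 transversions over 48 sites: P = 2/48 = 0.041667, Q = 2/48 = 0.041667.
d = −0.5·ln(0.874999) − 0.25·ln(0.916666) = −0.5·(-0.133533) − 0.25·(-0.087012) = 0.0885.

0.0885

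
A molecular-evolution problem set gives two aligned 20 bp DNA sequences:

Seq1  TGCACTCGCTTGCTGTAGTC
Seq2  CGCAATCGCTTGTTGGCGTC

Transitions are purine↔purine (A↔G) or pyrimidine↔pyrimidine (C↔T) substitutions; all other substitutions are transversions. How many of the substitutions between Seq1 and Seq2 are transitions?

2

Differing sites — 1:T/C (Ti); 5:C/A (Tv); 13:C/T (Ti); 16:T/G (Tv); 17:A/C (Tv).
Of the 5 differences, 2 transitions and 3 transversions, so the answer is 2.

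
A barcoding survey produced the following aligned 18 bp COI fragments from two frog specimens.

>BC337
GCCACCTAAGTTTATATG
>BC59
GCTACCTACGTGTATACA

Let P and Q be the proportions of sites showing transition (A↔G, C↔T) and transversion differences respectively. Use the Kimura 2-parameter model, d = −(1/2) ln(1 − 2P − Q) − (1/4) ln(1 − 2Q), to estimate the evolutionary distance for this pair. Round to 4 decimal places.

Differing sites — 3:C/T (Ti); 9:A/C (Tv); 12:T/G (Tv); 17:T/C (Ti); 18:G/A (Ti).
Of the 5 differences, 3 transitions and 2 transversions over 18 sites: P = 3/18 = 0.166667, Q = 2/18 = 0.111111.
d = −0.5·ln(0.555555) − 0.25·ln(0.777778) = −0.5·(-0.587788) − 0.25·(-0.251314) = 0.3567.

0.3567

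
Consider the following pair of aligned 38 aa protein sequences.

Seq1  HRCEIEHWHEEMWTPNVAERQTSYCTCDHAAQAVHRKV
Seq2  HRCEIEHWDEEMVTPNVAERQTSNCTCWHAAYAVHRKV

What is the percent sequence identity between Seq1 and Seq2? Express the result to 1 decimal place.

86.8%

Differing sites — 9:H/D; 13:W/V; 24:Y/N; 28:D/W; 32:Q/Y.
33 of the 38 sites match, so the percent identity is 33/38 × 100 = 86.8%.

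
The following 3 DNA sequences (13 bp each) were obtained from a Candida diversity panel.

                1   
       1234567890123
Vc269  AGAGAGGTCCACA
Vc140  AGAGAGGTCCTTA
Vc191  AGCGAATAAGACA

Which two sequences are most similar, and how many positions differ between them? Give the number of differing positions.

Pairwise Hamming distances:
  Vc269 vs Vc140: 2
  Vc269 vs Vc191: 6
  Vc140 vs Vc191: 8
The smallest is 2, between Vc269 and Vc140.

2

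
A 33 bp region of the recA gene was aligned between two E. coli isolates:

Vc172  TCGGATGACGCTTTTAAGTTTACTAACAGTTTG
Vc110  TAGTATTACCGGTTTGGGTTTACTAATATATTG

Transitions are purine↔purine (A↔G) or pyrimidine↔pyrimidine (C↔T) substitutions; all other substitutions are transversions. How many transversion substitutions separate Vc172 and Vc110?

8

Differing sites — 2:C/A (Tv); 4:G/T (Tv); 7:G/T (Tv); 10:G/C (Tv); 11:C/G (Tv); 12:T/G (Tv); 16:A/G (Ti); 17:A/G (Ti); 27:C/T (Ti); 29:G/T (Tv); 30:T/A (Tv).
Of the 11 differences, 3 transitions and 8 transversions, so the answer is 8.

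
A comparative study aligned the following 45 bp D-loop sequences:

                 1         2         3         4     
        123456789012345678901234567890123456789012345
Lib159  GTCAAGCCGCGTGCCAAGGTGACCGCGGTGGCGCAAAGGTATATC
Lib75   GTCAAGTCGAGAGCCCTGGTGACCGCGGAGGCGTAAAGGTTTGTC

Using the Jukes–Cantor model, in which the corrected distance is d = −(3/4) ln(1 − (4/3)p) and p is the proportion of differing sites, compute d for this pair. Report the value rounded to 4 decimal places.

0.2326

The sequences differ at positions 7 (C/T), 10 (C/A), 12 (T/A), 16 (A/C), 17 (A/T), 29 (T/A), 34 (C/T), 41 (A/T), 43 (A/G).
p = 9/45 = 0.200000.
d = −0.75 · ln(1 − (4/3)·0.200000) = −0.75 · ln(0.733333) = −0.75 · (-0.310155) = 0.2326.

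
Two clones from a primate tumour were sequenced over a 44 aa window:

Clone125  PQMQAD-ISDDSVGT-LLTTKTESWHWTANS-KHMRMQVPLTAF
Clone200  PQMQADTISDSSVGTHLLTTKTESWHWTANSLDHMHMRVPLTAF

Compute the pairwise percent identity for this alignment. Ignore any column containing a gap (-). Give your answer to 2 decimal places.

90.24%

Excluding the 3 gap columns leaves 41 comparable sites.
Differing sites — 11:D/S; 33:K/D; 36:R/H; 38:Q/R.
37 of the 41 comparable sites match, so the percent identity is 37/41 × 100 = 90.24%.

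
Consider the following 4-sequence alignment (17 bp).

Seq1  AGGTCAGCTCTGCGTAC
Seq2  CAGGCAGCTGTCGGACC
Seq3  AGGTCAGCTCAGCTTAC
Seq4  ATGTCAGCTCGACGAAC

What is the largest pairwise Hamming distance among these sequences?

10

Pairwise Hamming distances:
  Seq1 vs Seq2: 8
  Seq1 vs Seq3: 2
  Seq1 vs Seq4: 4
  Seq2 vs Seq3: 10
  Seq2 vs Seq4: 8
  Seq3 vs Seq4: 5
The largest is 10, between Seq2 and Seq3.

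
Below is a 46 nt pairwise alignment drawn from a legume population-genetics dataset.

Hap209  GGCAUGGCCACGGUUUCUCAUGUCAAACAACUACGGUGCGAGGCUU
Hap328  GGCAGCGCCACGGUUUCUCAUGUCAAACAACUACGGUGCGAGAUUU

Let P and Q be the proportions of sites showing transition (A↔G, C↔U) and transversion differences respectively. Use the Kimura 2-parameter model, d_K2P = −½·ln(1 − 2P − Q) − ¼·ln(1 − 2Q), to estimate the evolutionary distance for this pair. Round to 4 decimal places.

0.0926

The sequences differ at positions 5 (U/G, transversion), 6 (G/C, transversion), 43 (G/A, transition), 44 (C/U, transition).
Of the 4 differences, 2 transitions and 2 transversions over 46 sites: P = 2/46 = 0.043478, Q = 2/46 = 0.043478.
d = −0.5·ln(0.869566) − 0.25·ln(0.913044) = −0.5·(-0.139761) − 0.25·(-0.090971) = 0.0926.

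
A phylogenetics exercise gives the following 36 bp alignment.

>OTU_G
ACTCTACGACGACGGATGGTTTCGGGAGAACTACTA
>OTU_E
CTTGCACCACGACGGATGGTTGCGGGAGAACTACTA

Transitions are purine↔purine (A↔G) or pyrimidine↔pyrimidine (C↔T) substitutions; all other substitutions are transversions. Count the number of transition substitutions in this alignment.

Mismatches occur at site 1 (A↔C, transversion), site 2 (C↔T, transition), site 4 (C↔G, transversion), site 5 (T↔C, transition), site 8 (G↔C, transversion), site 22 (T↔G, transversion).
Of the 6 differences, 2 transitions and 4 transversions, so the answer is 2.

2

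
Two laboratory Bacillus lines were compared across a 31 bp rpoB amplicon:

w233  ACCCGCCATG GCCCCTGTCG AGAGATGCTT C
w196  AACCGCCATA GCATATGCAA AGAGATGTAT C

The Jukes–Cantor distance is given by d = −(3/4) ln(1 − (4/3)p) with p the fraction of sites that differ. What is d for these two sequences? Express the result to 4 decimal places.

0.4217

Mismatches occur at site 2 (C→A), site 10 (G→A), site 13 (C→A), site 14 (C→T), site 15 (C→A), site 18 (T→C), site 19 (C→A), site 20 (G→A), site 28 (C→T), site 29 (T→A).
p = 10/31 = 0.322581.
d = −0.75 · ln(1 − (4/3)·0.322581) = −0.75 · ln(0.569892) = −0.75 · (-0.562308) = 0.4217.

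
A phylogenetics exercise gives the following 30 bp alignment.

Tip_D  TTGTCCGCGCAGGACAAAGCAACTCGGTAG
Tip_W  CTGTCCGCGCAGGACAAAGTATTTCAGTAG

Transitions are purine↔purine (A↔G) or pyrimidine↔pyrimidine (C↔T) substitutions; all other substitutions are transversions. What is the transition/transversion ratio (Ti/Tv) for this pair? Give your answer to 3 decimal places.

4.000

The sequences differ at positions 1 (T/C, transition), 20 (C/T, transition), 22 (A/T, transversion), 23 (C/T, transition), 26 (G/A, transition).
Of the 5 differences, 4 transitions and 1 transversion, so Ti/Tv = 4/1 = 4.000.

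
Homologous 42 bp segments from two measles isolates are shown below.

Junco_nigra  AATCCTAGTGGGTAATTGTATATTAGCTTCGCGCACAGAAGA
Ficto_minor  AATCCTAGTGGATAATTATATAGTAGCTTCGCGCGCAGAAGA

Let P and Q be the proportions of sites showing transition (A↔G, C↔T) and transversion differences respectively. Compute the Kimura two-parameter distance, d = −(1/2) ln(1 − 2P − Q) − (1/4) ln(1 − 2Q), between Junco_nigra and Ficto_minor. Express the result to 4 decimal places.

Differing sites — 12:G/A (Ti); 18:G/A (Ti); 23:T/G (Tv); 35:A/G (Ti).
Of the 4 differences, 3 transitions and 1 transversion over 42 sites: P = 3/42 = 0.071429, Q = 1/42 = 0.023810.
d = −0.5·ln(0.833332) − 0.25·ln(0.952380) = −0.5·(-0.182323) − 0.25·(-0.048791) = 0.1034.

0.1034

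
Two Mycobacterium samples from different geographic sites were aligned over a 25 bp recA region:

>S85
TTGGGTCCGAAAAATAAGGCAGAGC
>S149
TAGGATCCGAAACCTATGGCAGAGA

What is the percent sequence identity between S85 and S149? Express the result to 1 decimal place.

76.0%

The sequences differ at positions 2 (T/A), 5 (G/A), 13 (A/C), 14 (A/C), 17 (A/T), 25 (C/A).
19 of the 25 sites match, so the percent identity is 19/25 × 100 = 76.0%.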